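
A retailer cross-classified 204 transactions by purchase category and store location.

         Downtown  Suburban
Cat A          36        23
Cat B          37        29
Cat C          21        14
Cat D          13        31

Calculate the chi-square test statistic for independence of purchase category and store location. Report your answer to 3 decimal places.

Row totals: 59, 66, 35, 44. Column totals: 107, 97. Grand total N = 204.
Expected counts (row total × column total / N):
  Cat A, Downtown: 59×107/204 = 30.9461
  Cat A, Suburban: 59×97/204 = 28.0539
  Cat B, Downtown: 66×107/204 = 34.6176
  Cat B, Suburban: 66×97/204 = 31.3824
  Cat C, Downtown: 35×107/204 = 18.3578
  Cat C, Suburban: 35×97/204 = 16.6422
  Cat D, Downtown: 44×107/204 = 23.0784
  Cat D, Suburban: 44×97/204 = 20.9216
Contributions (O − E)²/E:
  (36 − 30.9461)²/30.9461 = 0.8254
  (23 − 28.0539)²/28.0539 = 0.9105
  (37 − 34.6176)²/34.6176 = 0.1640
  (29 − 31.3824)²/31.3824 = 0.1809
  (21 − 18.3578)²/18.3578 = 0.3803
  (14 − 16.6422)²/16.6422 = 0.4195
  (13 − 23.0784)²/23.0784 = 4.4013
  (31 − 20.9216)²/20.9216 = 4.8550
χ² = 0.8254 + 0.9105 + 0.1640 + 0.1809 + 0.3803 + 0.4195 + 4.4013 + 4.8550 = 12.137

12.137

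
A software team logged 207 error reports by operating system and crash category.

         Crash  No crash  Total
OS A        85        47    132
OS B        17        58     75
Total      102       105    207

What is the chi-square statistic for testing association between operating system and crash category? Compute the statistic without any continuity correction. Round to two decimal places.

33.32

Grand total N = 207.
Expected counts (row total × column total / N):
  OS A, Crash: 132×102/207 = 65.043
  OS A, No crash: 132×105/207 = 66.957
  OS B, Crash: 75×102/207 = 36.957
  OS B, No crash: 75×105/207 = 38.043
Contributions (O − E)²/E:
  (85 − 65.043)²/65.043 = 6.1234
  (47 − 66.957)²/66.957 = 5.9483
  (17 − 36.957)²/36.957 = 10.7769
  (58 − 38.043)²/38.043 = 10.4693
χ² = 6.1234 + 5.9483 + 10.7769 + 10.4693 = 33.32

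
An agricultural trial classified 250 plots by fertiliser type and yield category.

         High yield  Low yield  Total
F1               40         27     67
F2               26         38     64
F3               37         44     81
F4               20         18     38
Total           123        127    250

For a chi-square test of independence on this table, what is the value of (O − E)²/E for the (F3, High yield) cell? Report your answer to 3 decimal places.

0.204

Row total (F3) = 81; column total (High yield) = 123; N = 250.
Expected count E = 81 × 123 / 250 = 39.8520.
Contribution = (O − E)²/E = (37 − 39.8520)² / 39.8520 = 0.204.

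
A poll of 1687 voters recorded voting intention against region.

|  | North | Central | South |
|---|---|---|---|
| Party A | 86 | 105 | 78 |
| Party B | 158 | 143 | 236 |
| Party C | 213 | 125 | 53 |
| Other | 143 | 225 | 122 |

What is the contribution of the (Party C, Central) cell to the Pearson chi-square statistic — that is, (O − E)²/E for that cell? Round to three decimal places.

Row total (Party C) = 391; column total (Central) = 598; N = 1687.
Expected count E = 391 × 598 / 1687 = 138.5999.
Contribution = (O − E)²/E = (125 − 138.5999)² / 138.5999 = 1.334.

1.334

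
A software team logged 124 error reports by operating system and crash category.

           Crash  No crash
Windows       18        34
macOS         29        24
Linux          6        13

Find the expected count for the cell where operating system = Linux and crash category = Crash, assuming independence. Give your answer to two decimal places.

Row total (Linux) = 19; column total (Crash) = 53; grand total N = 124.
Expected count = (row total × column total) / N = 19 × 53 / 124 = 8.12.

8.12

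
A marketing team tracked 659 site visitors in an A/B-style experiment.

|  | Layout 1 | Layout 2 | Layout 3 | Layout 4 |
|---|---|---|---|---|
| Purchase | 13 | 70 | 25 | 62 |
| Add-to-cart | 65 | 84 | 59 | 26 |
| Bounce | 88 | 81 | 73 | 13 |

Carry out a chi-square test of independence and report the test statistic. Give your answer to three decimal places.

111.026

Row totals: 170, 234, 255. Column totals: 166, 235, 157, 101. Grand total N = 659.
Expected counts (row total × column total / N):
  Purchase, Layout 1: 170×166/659 = 42.8225
  Purchase, Layout 2: 170×235/659 = 60.6222
  Purchase, Layout 3: 170×157/659 = 40.5008
  Purchase, Layout 4: 170×101/659 = 26.0546
  Add-to-cart, Layout 1: 234×166/659 = 58.9439
  Add-to-cart, Layout 2: 234×235/659 = 83.4446
  Add-to-cart, Layout 3: 234×157/659 = 55.7481
  Add-to-cart, Layout 4: 234×101/659 = 35.8634
  Bounce, Layout 1: 255×166/659 = 64.2337
  Bounce, Layout 2: 255×235/659 = 90.9332
  Bounce, Layout 3: 255×157/659 = 60.7511
  Bounce, Layout 4: 255×101/659 = 39.0819
Contributions (O − E)²/E:
  (13 − 42.8225)²/42.8225 = 20.7690
  (70 − 60.6222)²/60.6222 = 1.4507
  (25 − 40.5008)²/40.5008 = 5.9326
  (62 − 26.0546)²/26.0546 = 49.5909
  (65 − 58.9439)²/58.9439 = 0.6222
  (84 − 83.4446)²/83.4446 = 0.0037
  (59 − 55.7481)²/55.7481 = 0.1897
  (26 − 35.8634)²/35.8634 = 2.7127
  (88 − 64.2337)²/64.2337 = 8.7935
  (81 − 90.9332)²/90.9332 = 1.0851
  (73 − 60.7511)²/60.7511 = 2.4697
  (13 − 39.0819)²/39.0819 = 17.4062
χ² = 20.7690 + 1.4507 + 5.9326 + 49.5909 + 0.6222 + 0.0037 + 0.1897 + 2.7127 + 8.7935 + 1.0851 + 2.4697 + 17.4062 = 111.026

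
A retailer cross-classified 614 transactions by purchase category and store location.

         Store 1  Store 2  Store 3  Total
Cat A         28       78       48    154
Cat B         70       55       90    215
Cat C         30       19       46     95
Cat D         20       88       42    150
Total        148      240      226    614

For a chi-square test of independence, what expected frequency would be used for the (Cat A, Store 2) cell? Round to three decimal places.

Row total (Cat A) = 154; column total (Store 2) = 240; grand total N = 614.
Expected count = (row total × column total) / N = 154 × 240 / 614 = 60.195.

60.195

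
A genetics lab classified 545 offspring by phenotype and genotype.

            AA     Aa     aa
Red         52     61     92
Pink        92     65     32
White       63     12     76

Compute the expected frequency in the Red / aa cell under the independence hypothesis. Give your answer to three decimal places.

Row total (Red) = 205; column total (aa) = 200; grand total N = 545.
Expected count = (row total × column total) / N = 205 × 200 / 545 = 75.229.

75.229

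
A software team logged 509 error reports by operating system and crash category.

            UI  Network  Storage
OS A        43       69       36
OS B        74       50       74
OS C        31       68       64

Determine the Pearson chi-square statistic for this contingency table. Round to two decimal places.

28.53

Row totals: 148, 198, 163. Column totals: 148, 187, 174. Grand total N = 509.
Expected counts (row total × column total / N):
  OS A, UI: 148×148/509 = 43.033
  OS A, Network: 148×187/509 = 54.373
  OS A, Storage: 148×174/509 = 50.593
  OS B, UI: 198×148/509 = 57.572
  OS B, Network: 198×187/509 = 72.743
  OS B, Storage: 198×174/509 = 67.686
  OS C, UI: 163×148/509 = 47.395
  OS C, Network: 163×187/509 = 59.884
  OS C, Storage: 163×174/509 = 55.721
Contributions (O − E)²/E:
  (43 − 43.033)²/43.033 = 0.0000
  (69 − 54.373)²/54.373 = 3.9348
  (36 − 50.593)²/50.593 = 4.2092
  (74 − 57.572)²/57.572 = 4.6877
  (50 − 72.743)²/72.743 = 7.1106
  (74 − 67.686)²/67.686 = 0.5890
  (31 − 47.395)²/47.395 = 5.6714
  (68 − 59.884)²/59.884 = 1.1000
  (64 − 55.721)²/55.721 = 1.2301
χ² = 0.0000 + 3.9348 + 4.2092 + 4.6877 + 7.1106 + 0.5890 + 5.6714 + 1.1000 + 1.2301 = 28.53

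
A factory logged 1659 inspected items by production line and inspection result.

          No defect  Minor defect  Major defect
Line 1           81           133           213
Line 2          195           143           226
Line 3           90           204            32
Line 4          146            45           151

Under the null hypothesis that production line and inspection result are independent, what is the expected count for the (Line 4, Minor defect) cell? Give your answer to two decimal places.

Row total (Line 4) = 342; column total (Minor defect) = 525; grand total N = 1659.
Expected count = (row total × column total) / N = 342 × 525 / 1659 = 108.23.

108.23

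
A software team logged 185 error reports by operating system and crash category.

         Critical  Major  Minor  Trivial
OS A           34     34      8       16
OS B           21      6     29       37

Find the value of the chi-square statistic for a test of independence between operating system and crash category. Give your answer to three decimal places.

Row totals: 92, 93. Column totals: 55, 40, 37, 53. Grand total N = 185.
Expected counts (row total × column total / N):
  OS A, Critical: 92×55/185 = 27.3514
  OS A, Major: 92×40/185 = 19.8919
  OS A, Minor: 92×37/185 = 18.4000
  OS A, Trivial: 92×53/185 = 26.3568
  OS B, Critical: 93×55/185 = 27.6486
  OS B, Major: 93×40/185 = 20.1081
  OS B, Minor: 93×37/185 = 18.6000
  OS B, Trivial: 93×53/185 = 26.6432
Contributions (O − E)²/E:
  (34 − 27.3514)²/27.3514 = 1.6161
  (34 − 19.8919)²/19.8919 = 10.0060
  (8 − 18.4000)²/18.4000 = 5.8783
  (16 − 26.3568)²/26.3568 = 4.0697
  (21 − 27.6486)²/27.6486 = 1.5988
  (6 − 20.1081)²/20.1081 = 9.8984
  (29 − 18.6000)²/18.6000 = 5.8151
  (37 − 26.6432)²/26.6432 = 4.0259
χ² = 1.6161 + 10.0060 + 5.8783 + 4.0697 + 1.5988 + 9.8984 + 5.8151 + 4.0259 = 42.908

42.908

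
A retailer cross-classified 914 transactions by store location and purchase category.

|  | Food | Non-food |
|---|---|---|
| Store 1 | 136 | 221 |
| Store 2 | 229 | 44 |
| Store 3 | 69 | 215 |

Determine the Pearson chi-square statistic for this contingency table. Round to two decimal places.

218.90

Row totals: 357, 273, 284. Column totals: 434, 480. Grand total N = 914.
Expected counts (row total × column total / N):
  Store 1, Food: 357×434/914 = 169.516
  Store 1, Non-food: 357×480/914 = 187.484
  Store 2, Food: 273×434/914 = 129.630
  Store 2, Non-food: 273×480/914 = 143.370
  Store 3, Food: 284×434/914 = 134.853
  Store 3, Non-food: 284×480/914 = 149.147
Contributions (O − E)²/E:
  (136 − 169.516)²/169.516 = 6.6266
  (221 − 187.484)²/187.484 = 5.9916
  (229 − 129.630)²/129.630 = 76.1737
  (44 − 143.370)²/143.370 = 68.8735
  (69 − 134.853)²/134.853 = 32.1581
  (215 − 149.147)²/149.147 = 29.0761
χ² = 6.6266 + 5.9916 + 76.1737 + 68.8735 + 32.1581 + 29.0761 = 218.90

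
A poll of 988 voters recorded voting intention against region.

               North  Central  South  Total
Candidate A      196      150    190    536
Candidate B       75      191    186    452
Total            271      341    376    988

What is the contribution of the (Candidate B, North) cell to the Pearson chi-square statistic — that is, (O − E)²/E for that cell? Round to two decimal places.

Row total (Candidate B) = 452; column total (North) = 271; N = 988.
Expected count E = 452 × 271 / 988 = 123.980.
Contribution = (O − E)²/E = (75 − 123.980)² / 123.980 = 19.35.

19.35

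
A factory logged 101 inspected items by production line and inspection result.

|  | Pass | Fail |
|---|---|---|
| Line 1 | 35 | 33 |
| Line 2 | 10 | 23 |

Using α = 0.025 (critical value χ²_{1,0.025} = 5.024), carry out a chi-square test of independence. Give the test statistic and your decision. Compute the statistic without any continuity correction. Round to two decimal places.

Row totals: 68, 33. Column totals: 45, 56. Grand total N = 101.
Expected counts (row total × column total / N):
  Line 1, Pass: 68×45/101 = 30.297
  Line 1, Fail: 68×56/101 = 37.703
  Line 2, Pass: 33×45/101 = 14.703
  Line 2, Fail: 33×56/101 = 18.297
Contributions (O − E)²/E:
  (35 − 30.297)²/30.297 = 0.7300
  (33 − 37.703)²/37.703 = 0.5866
  (10 − 14.703)²/14.703 = 1.5043
  (23 − 18.297)²/18.297 = 1.2088
χ² = 0.7300 + 0.5866 + 1.5043 + 1.2088 = 4.03
df = (2−1)(2−1) = 1. Since 4.03 < 5.024, fail to reject the null hypothesis of independence at α = 0.025.

4.03; fail to reject H₀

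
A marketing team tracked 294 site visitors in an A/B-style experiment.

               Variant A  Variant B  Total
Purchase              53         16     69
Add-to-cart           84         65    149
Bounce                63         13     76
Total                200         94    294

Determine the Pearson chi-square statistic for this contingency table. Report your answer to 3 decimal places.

Grand total N = 294.
Expected counts (row total × column total / N):
  Purchase, Variant A: 69×200/294 = 46.9388
  Purchase, Variant B: 69×94/294 = 22.0612
  Add-to-cart, Variant A: 149×200/294 = 101.3605
  Add-to-cart, Variant B: 149×94/294 = 47.6395
  Bounce, Variant A: 76×200/294 = 51.7007
  Bounce, Variant B: 76×94/294 = 24.2993
Contributions (O − E)²/E:
  (53 − 46.9388)²/46.9388 = 0.7827
  (16 − 22.0612)²/22.0612 = 1.6653
  (84 − 101.3605)²/101.3605 = 2.9734
  (65 − 47.6395)²/47.6395 = 6.3264
  (63 − 51.7007)²/51.7007 = 2.4695
  (13 − 24.2993)²/24.2993 = 5.2542
χ² = 0.7827 + 1.6653 + 2.9734 + 6.3264 + 2.4695 + 5.2542 = 19.472

19.472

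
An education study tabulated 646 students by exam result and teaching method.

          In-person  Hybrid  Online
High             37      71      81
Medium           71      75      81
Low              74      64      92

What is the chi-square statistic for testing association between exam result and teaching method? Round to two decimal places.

11.49

Row totals: 189, 227, 230. Column totals: 182, 210, 254. Grand total N = 646.
Expected counts (row total × column total / N):
  High, In-person: 189×182/646 = 53.248
  High, Hybrid: 189×210/646 = 61.440
  High, Online: 189×254/646 = 74.313
  Medium, In-person: 227×182/646 = 63.954
  Medium, Hybrid: 227×210/646 = 73.793
  Medium, Online: 227×254/646 = 89.254
  Low, In-person: 230×182/646 = 64.799
  Low, Hybrid: 230×210/646 = 74.768
  Low, Online: 230×254/646 = 90.433
Contributions (O − E)²/E:
  (37 − 53.248)²/53.248 = 4.9579
  (71 − 61.440)²/61.440 = 1.4875
  (81 − 74.313)²/74.313 = 0.6017
  (71 − 63.954)²/63.954 = 0.7763
  (75 − 73.793)²/73.793 = 0.0197
  (81 − 89.254)²/89.254 = 0.7633
  (74 − 64.799)²/64.799 = 1.3065
  (64 − 74.768)²/74.768 = 1.5508
  (92 − 90.433)²/90.433 = 0.0272
χ² = 4.9579 + 1.4875 + 0.6017 + 0.7763 + 0.0197 + 0.7633 + 1.3065 + 1.5508 + 0.0272 = 11.49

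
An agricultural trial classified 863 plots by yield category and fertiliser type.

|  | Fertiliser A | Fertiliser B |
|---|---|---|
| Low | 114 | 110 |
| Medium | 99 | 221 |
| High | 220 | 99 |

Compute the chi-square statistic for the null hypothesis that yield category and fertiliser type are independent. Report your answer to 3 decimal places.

Row totals: 224, 320, 319. Column totals: 433, 430. Grand total N = 863.
Expected counts (row total × column total / N):
  Low, Fertiliser A: 224×433/863 = 112.38934
  Low, Fertiliser B: 224×430/863 = 111.61066
  Medium, Fertiliser A: 320×433/863 = 160.55620
  Medium, Fertiliser B: 320×430/863 = 159.44380
  High, Fertiliser A: 319×433/863 = 160.05446
  High, Fertiliser B: 319×430/863 = 158.94554
Contributions (O − E)²/E:
  (114 − 112.38934)²/112.38934 = 0.0231
  (110 − 111.61066)²/111.61066 = 0.0232
  (99 − 160.55620)²/160.55620 = 23.6002
  (221 − 159.44380)²/159.44380 = 23.7649
  (220 − 160.05446)²/160.05446 = 22.4515
  (99 − 158.94554)²/158.94554 = 22.6082
χ² = 0.0231 + 0.0232 + 23.6002 + 23.7649 + 22.4515 + 22.6082 = 92.471

92.471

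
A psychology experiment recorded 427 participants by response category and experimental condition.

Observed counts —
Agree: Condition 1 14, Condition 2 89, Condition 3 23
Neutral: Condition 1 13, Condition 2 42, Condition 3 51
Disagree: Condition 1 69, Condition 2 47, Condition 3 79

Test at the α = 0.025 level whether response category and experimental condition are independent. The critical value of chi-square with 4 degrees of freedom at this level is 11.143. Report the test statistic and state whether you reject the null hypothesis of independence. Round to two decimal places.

83.03; reject H₀

Row totals: 126, 106, 195. Column totals: 96, 178, 153. Grand total N = 427.
Expected counts (row total × column total / N):
  Agree, Condition 1: 126×96/427 = 28.3279
  Agree, Condition 2: 126×178/427 = 52.5246
  Agree, Condition 3: 126×153/427 = 45.1475
  Neutral, Condition 1: 106×96/427 = 23.8314
  Neutral, Condition 2: 106×178/427 = 44.1874
  Neutral, Condition 3: 106×153/427 = 37.9813
  Disagree, Condition 1: 195×96/427 = 43.8407
  Disagree, Condition 2: 195×178/427 = 81.2881
  Disagree, Condition 3: 195×153/427 = 69.8712
Contributions (O − E)²/E:
  (14 − 28.3279)²/28.3279 = 7.2469
  (89 − 52.5246)²/52.5246 = 25.3301
  (23 − 45.1475)²/45.1475 = 10.8646
  (13 − 23.8314)²/23.8314 = 4.9229
  (42 − 44.1874)²/44.1874 = 0.1083
  (51 − 37.9813)²/37.9813 = 4.4624
  (69 − 43.8407)²/43.8407 = 14.4384
  (47 − 81.2881)²/81.2881 = 14.4630
  (79 − 69.8712)²/69.8712 = 1.1927
χ² = 7.2469 + 25.3301 + 10.8646 + 4.9229 + 0.1083 + 4.4624 + 14.4384 + 14.4630 + 1.1927 = 83.03
df = (3−1)(3−1) = 4. Since 83.03 > 11.143, reject the null hypothesis of independence at α = 0.025.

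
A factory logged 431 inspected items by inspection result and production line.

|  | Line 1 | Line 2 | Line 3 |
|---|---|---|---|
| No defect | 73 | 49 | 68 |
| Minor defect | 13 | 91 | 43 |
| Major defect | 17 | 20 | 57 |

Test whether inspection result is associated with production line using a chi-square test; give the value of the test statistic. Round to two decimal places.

84.67

Row totals: 190, 147, 94. Column totals: 103, 160, 168. Grand total N = 431.
Expected counts (row total × column total / N):
  No defect, Line 1: 190×103/431 = 45.406
  No defect, Line 2: 190×160/431 = 70.534
  No defect, Line 3: 190×168/431 = 74.060
  Minor defect, Line 1: 147×103/431 = 35.130
  Minor defect, Line 2: 147×160/431 = 54.571
  Minor defect, Line 3: 147×168/431 = 57.299
  Major defect, Line 1: 94×103/431 = 22.464
  Major defect, Line 2: 94×160/431 = 34.896
  Major defect, Line 3: 94×168/431 = 36.640
Contributions (O − E)²/E:
  (73 − 45.406)²/45.406 = 16.7693
  (49 − 70.534)²/70.534 = 6.5743
  (68 − 74.060)²/74.060 = 0.4959
  (13 − 35.130)²/35.130 = 13.9407
  (91 − 54.571)²/54.571 = 24.3183
  (43 − 57.299)²/57.299 = 3.5683
  (17 − 22.464)²/22.464 = 1.3290
  (20 − 34.896)²/34.896 = 6.3586
  (57 − 36.640)²/36.640 = 11.3136
χ² = 16.7693 + 6.5743 + 0.4959 + 13.9407 + 24.3183 + 3.5683 + 1.3290 + 6.3586 + 11.3136 = 84.67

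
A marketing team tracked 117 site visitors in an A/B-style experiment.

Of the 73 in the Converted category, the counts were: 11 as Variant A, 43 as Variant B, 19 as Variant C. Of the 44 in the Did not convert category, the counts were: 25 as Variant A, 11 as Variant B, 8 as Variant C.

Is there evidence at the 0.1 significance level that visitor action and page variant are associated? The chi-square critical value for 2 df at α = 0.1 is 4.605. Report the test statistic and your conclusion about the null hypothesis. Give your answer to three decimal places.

Row totals: 73, 44. Column totals: 36, 54, 27. Grand total N = 117.
Expected counts (row total × column total / N):
  Converted, Variant A: 73×36/117 = 22.46154
  Converted, Variant B: 73×54/117 = 33.69231
  Converted, Variant C: 73×27/117 = 16.84615
  Did not convert, Variant A: 44×36/117 = 13.53846
  Did not convert, Variant B: 44×54/117 = 20.30769
  Did not convert, Variant C: 44×27/117 = 10.15385
Contributions (O − E)²/E:
  (11 − 22.46154)²/22.46154 = 5.8485
  (43 − 33.69231)²/33.69231 = 2.5713
  (19 − 16.84615)²/16.84615 = 0.2754
  (25 − 13.53846)²/13.53846 = 9.7032
  (11 − 20.30769)²/20.30769 = 4.2660
  (8 − 10.15385)²/10.15385 = 0.4569
χ² = 5.8485 + 2.5713 + 0.2754 + 9.7032 + 4.2660 + 0.4569 = 23.121
df = (2−1)(3−1) = 2. Since 23.121 > 4.605, reject the null hypothesis of independence at α = 0.1.

23.121; reject H₀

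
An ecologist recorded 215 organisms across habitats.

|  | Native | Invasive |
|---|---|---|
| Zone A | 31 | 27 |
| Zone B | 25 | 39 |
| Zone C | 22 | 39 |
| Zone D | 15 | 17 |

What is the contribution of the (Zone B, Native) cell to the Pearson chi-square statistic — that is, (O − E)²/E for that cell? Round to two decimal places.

Row total (Zone B) = 64; column total (Native) = 93; N = 215.
Expected count E = 64 × 93 / 215 = 27.684.
Contribution = (O − E)²/E = (25 − 27.684)² / 27.684 = 0.26.

0.26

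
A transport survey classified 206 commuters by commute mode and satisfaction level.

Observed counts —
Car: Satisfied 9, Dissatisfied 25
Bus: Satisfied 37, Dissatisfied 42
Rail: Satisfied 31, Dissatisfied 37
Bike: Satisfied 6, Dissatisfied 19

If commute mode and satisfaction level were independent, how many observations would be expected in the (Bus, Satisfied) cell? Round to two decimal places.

31.83

Row total (Bus) = 79; column total (Satisfied) = 83; grand total N = 206.
Expected count = (row total × column total) / N = 79 × 83 / 206 = 31.83.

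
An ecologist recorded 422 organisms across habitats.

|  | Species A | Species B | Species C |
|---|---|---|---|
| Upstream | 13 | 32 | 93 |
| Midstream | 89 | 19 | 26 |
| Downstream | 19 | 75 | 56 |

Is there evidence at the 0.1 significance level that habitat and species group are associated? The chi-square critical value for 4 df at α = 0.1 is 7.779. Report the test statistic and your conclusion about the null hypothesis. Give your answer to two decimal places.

Row totals: 138, 134, 150. Column totals: 121, 126, 175. Grand total N = 422.
Expected counts (row total × column total / N):
  Upstream, Species A: 138×121/422 = 39.569
  Upstream, Species B: 138×126/422 = 41.204
  Upstream, Species C: 138×175/422 = 57.227
  Midstream, Species A: 134×121/422 = 38.422
  Midstream, Species B: 134×126/422 = 40.009
  Midstream, Species C: 134×175/422 = 55.569
  Downstream, Species A: 150×121/422 = 43.009
  Downstream, Species B: 150×126/422 = 44.787
  Downstream, Species C: 150×175/422 = 62.204
Contributions (O − E)²/E:
  (13 − 39.569)²/39.569 = 17.8400
  (32 − 41.204)²/41.204 = 2.0560
  (93 − 57.227)²/57.227 = 22.3620
  (89 − 38.422)²/38.422 = 66.5799
  (19 − 40.009)²/40.009 = 11.0320
  (26 − 55.569)²/55.569 = 15.7341
  (19 − 43.009)²/43.009 = 13.4026
  (75 − 44.787)²/44.787 = 20.3815
  (56 − 62.204)²/62.204 = 0.6188
χ² = 17.8400 + 2.0560 + 22.3620 + 66.5799 + 11.0320 + 15.7341 + 13.4026 + 20.3815 + 0.6188 = 170.01
df = (3−1)(3−1) = 4. Since 170.01 > 7.779, reject the null hypothesis of independence at α = 0.1.

170.01; reject H₀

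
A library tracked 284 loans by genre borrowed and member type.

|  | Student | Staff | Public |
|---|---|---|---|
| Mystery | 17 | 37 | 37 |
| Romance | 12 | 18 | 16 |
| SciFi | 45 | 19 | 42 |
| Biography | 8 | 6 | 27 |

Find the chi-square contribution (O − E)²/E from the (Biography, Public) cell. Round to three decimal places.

Row total (Biography) = 41; column total (Public) = 122; N = 284.
Expected count E = 41 × 122 / 284 = 17.6127.
Contribution = (O − E)²/E = (27 − 17.6127)² / 17.6127 = 5.003.

5.003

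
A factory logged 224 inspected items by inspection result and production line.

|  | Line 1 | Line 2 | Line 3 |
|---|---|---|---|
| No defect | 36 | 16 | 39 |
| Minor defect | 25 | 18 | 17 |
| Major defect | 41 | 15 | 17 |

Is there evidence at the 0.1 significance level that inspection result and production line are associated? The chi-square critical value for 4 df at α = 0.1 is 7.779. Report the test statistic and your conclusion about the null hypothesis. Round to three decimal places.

10.573; reject H₀

Row totals: 91, 60, 73. Column totals: 102, 49, 73. Grand total N = 224.
Expected counts (row total × column total / N):
  No defect, Line 1: 91×102/224 = 41.4375
  No defect, Line 2: 91×49/224 = 19.9062
  No defect, Line 3: 91×73/224 = 29.6562
  Minor defect, Line 1: 60×102/224 = 27.3214
  Minor defect, Line 2: 60×49/224 = 13.1250
  Minor defect, Line 3: 60×73/224 = 19.5536
  Major defect, Line 1: 73×102/224 = 33.2411
  Major defect, Line 2: 73×49/224 = 15.9688
  Major defect, Line 3: 73×73/224 = 23.7902
Contributions (O − E)²/E:
  (36 − 41.4375)²/41.4375 = 0.7135
  (16 − 19.9062)²/19.9062 = 0.7665
  (39 − 29.6562)²/29.6562 = 2.9440
  (25 − 27.3214)²/27.3214 = 0.1972
  (18 − 13.1250)²/13.1250 = 1.8107
  (17 − 19.5536)²/19.5536 = 0.3335
  (41 − 33.2411)²/33.2411 = 1.8110
  (15 − 15.9688)²/15.9688 = 0.0588
  (17 − 23.7902)²/23.7902 = 1.9381
χ² = 0.7135 + 0.7665 + 2.9440 + 0.1972 + 1.8107 + 0.3335 + 1.8110 + 0.0588 + 1.9381 = 10.573
df = (3−1)(3−1) = 4. Since 10.573 > 7.779, reject the null hypothesis of independence at α = 0.1.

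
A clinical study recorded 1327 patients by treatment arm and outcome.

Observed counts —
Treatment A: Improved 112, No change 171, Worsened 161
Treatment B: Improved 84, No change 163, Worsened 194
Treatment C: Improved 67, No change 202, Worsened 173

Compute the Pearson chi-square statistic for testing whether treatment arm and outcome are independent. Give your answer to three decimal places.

19.674

Row totals: 444, 441, 442. Column totals: 263, 536, 528. Grand total N = 1327.
Expected counts (row total × column total / N):
  Treatment A, Improved: 444×263/1327 = 87.9970
  Treatment A, No change: 444×536/1327 = 179.3399
  Treatment A, Worsened: 444×528/1327 = 176.6631
  Treatment B, Improved: 441×263/1327 = 87.4024
  Treatment B, No change: 441×536/1327 = 178.1281
  Treatment B, Worsened: 441×528/1327 = 175.4695
  Treatment C, Improved: 442×263/1327 = 87.6006
  Treatment C, No change: 442×536/1327 = 178.5320
  Treatment C, Worsened: 442×528/1327 = 175.8674
Contributions (O − E)²/E:
  (112 − 87.9970)²/87.9970 = 6.5473
  (171 − 179.3399)²/179.3399 = 0.3878
  (161 − 176.6631)²/176.6631 = 1.3887
  (84 − 87.4024)²/87.4024 = 0.1324
  (163 − 178.1281)²/178.1281 = 1.2848
  (194 − 175.4695)²/175.4695 = 1.9569
  (67 − 87.6006)²/87.6006 = 4.8445
  (202 − 178.5320)²/178.5320 = 3.0849
  (173 − 175.8674)²/175.8674 = 0.0468
χ² = 6.5473 + 0.3878 + 1.3887 + 0.1324 + 1.2848 + 1.9569 + 4.8445 + 3.0849 + 0.0468 = 19.674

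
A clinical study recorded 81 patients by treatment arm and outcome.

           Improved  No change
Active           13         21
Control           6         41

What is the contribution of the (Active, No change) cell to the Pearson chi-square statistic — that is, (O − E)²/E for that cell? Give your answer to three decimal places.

0.970

Row total (Active) = 34; column total (No change) = 62; N = 81.
Expected count E = 34 × 62 / 81 = 26.0247.
Contribution = (O − E)²/E = (21 − 26.0247)² / 26.0247 = 0.970.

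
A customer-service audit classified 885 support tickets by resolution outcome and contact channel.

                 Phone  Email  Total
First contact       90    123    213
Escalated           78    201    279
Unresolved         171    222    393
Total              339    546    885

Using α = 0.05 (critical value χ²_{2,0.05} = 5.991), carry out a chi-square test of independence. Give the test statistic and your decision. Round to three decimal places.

Grand total N = 885.
Expected counts (row total × column total / N):
  First contact, Phone: 213×339/885 = 81.5898
  First contact, Email: 213×546/885 = 131.4102
  Escalated, Phone: 279×339/885 = 106.8712
  Escalated, Email: 279×546/885 = 172.1288
  Unresolved, Phone: 393×339/885 = 150.5390
  Unresolved, Email: 393×546/885 = 242.4610
Contributions (O − E)²/E:
  (90 − 81.5898)²/81.5898 = 0.8669
  (123 − 131.4102)²/131.4102 = 0.5382
  (78 − 106.8712)²/106.8712 = 7.7995
  (201 − 172.1288)²/172.1288 = 4.8426
  (171 − 150.5390)²/150.5390 = 2.7810
  (222 − 242.4610)²/242.4610 = 1.7267
χ² = 0.8669 + 0.5382 + 7.7995 + 4.8426 + 2.7810 + 1.7267 = 18.555
df = (3−1)(2−1) = 2. Since 18.555 > 5.991, reject the null hypothesis of independence at α = 0.05.

18.555; reject H₀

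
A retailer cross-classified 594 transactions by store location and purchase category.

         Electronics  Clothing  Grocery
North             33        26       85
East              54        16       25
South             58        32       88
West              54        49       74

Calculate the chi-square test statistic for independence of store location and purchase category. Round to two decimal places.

Row totals: 144, 95, 178, 177. Column totals: 199, 123, 272. Grand total N = 594.
Expected counts (row total × column total / N):
  North, Electronics: 144×199/594 = 48.242
  North, Clothing: 144×123/594 = 29.818
  North, Grocery: 144×272/594 = 65.939
  East, Electronics: 95×199/594 = 31.827
  East, Clothing: 95×123/594 = 19.672
  East, Grocery: 95×272/594 = 43.502
  South, Electronics: 178×199/594 = 59.633
  South, Clothing: 178×123/594 = 36.859
  South, Grocery: 178×272/594 = 81.508
  West, Electronics: 177×199/594 = 59.298
  West, Clothing: 177×123/594 = 36.652
  West, Grocery: 177×272/594 = 81.051
Contributions (O − E)²/E:
  (33 − 48.242)²/48.242 = 4.8157
  (26 − 29.818)²/29.818 = 0.4889
  (85 − 65.939)²/65.939 = 5.5100
  (54 − 31.827)²/31.827 = 15.4473
  (16 − 19.672)²/19.672 = 0.6854
  (25 − 43.502)²/43.502 = 7.8692
  (58 − 59.633)²/59.633 = 0.0447
  (32 − 36.859)²/36.859 = 0.6405
  (88 − 81.508)²/81.508 = 0.5171
  (54 − 59.298)²/59.298 = 0.4734
  (49 − 36.652)²/36.652 = 4.1600
  (74 − 81.051)²/81.051 = 0.6134
χ² = 4.8157 + 0.4889 + 5.5100 + 15.4473 + 0.6854 + 7.8692 + 0.0447 + 0.6405 + 0.5171 + 0.4734 + 4.1600 + 0.6134 = 41.27

41.27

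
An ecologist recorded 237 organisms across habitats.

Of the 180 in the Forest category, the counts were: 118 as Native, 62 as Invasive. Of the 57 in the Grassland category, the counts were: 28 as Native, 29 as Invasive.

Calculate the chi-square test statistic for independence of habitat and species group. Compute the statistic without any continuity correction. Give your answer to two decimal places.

Row totals: 180, 57. Column totals: 146, 91. Grand total N = 237.
Expected counts (row total × column total / N):
  Forest, Native: 180×146/237 = 110.886
  Forest, Invasive: 180×91/237 = 69.114
  Grassland, Native: 57×146/237 = 35.114
  Grassland, Invasive: 57×91/237 = 21.886
Contributions (O − E)²/E:
  (118 − 110.886)²/110.886 = 0.4564
  (62 − 69.114)²/69.114 = 0.7323
  (28 − 35.114)²/35.114 = 1.4413
  (29 − 21.886)²/21.886 = 2.3124
χ² = 0.4564 + 0.7323 + 1.4413 + 2.3124 = 4.94

4.94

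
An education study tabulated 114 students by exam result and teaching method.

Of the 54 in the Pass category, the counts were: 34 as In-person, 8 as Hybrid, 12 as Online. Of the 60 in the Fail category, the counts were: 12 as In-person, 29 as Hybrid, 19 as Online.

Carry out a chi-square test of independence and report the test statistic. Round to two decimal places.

23.77

Row totals: 54, 60. Column totals: 46, 37, 31. Grand total N = 114.
Expected counts (row total × column total / N):
  Pass, In-person: 54×46/114 = 21.789
  Pass, Hybrid: 54×37/114 = 17.526
  Pass, Online: 54×31/114 = 14.684
  Fail, In-person: 60×46/114 = 24.211
  Fail, Hybrid: 60×37/114 = 19.474
  Fail, Online: 60×31/114 = 16.316
Contributions (O − E)²/E:
  (34 − 21.789)²/21.789 = 6.8433
  (8 − 17.526)²/17.526 = 5.1777
  (12 − 14.684)²/14.684 = 0.4906
  (12 − 24.211)²/24.211 = 6.1587
  (29 − 19.474)²/19.474 = 4.6598
  (19 − 16.316)²/16.316 = 0.4415
χ² = 6.8433 + 5.1777 + 0.4906 + 6.1587 + 4.6598 + 0.4415 = 23.77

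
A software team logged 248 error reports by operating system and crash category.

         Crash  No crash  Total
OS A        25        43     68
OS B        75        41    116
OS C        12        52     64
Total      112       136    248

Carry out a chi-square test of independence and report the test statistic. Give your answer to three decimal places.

Grand total N = 248.
Expected counts (row total × column total / N):
  OS A, Crash: 68×112/248 = 30.7097
  OS A, No crash: 68×136/248 = 37.2903
  OS B, Crash: 116×112/248 = 52.3871
  OS B, No crash: 116×136/248 = 63.6129
  OS C, Crash: 64×112/248 = 28.9032
  OS C, No crash: 64×136/248 = 35.0968
Contributions (O − E)²/E:
  (25 − 30.7097)²/30.7097 = 1.0616
  (43 − 37.2903)²/37.2903 = 0.8742
  (75 − 52.3871)²/52.3871 = 9.7609
  (41 − 63.6129)²/63.6129 = 8.0384
  (12 − 28.9032)²/28.9032 = 9.8853
  (52 − 35.0968)²/35.0968 = 8.1409
χ² = 1.0616 + 0.8742 + 9.7609 + 8.0384 + 9.8853 + 8.1409 = 37.761

37.761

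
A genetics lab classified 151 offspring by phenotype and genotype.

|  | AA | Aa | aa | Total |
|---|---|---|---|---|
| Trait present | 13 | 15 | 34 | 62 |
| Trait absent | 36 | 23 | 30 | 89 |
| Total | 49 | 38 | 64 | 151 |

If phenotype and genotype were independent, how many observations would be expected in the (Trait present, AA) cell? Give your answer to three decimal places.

Row total (Trait present) = 62; column total (AA) = 49; grand total N = 151.
Expected count = (row total × column total) / N = 62 × 49 / 151 = 20.119.

20.119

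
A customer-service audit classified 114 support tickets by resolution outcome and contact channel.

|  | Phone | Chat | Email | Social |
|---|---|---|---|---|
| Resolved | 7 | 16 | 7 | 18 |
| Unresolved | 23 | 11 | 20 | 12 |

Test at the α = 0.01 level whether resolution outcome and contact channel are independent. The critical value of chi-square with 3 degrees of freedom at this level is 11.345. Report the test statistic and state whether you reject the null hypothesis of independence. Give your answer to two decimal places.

Row totals: 48, 66. Column totals: 30, 27, 27, 30. Grand total N = 114.
Expected counts (row total × column total / N):
  Resolved, Phone: 48×30/114 = 12.632
  Resolved, Chat: 48×27/114 = 11.368
  Resolved, Email: 48×27/114 = 11.368
  Resolved, Social: 48×30/114 = 12.632
  Unresolved, Phone: 66×30/114 = 17.368
  Unresolved, Chat: 66×27/114 = 15.632
  Unresolved, Email: 66×27/114 = 15.632
  Unresolved, Social: 66×30/114 = 17.368
Contributions (O − E)²/E:
  (7 − 12.632)²/12.632 = 2.5110
  (16 − 11.368)²/11.368 = 1.8874
  (7 − 11.368)²/11.368 = 1.6783
  (18 − 12.632)²/12.632 = 2.2811
  (23 − 17.368)²/17.368 = 1.8263
  (11 − 15.632)²/15.632 = 1.3725
  (20 − 15.632)²/15.632 = 1.2205
  (12 − 17.368)²/17.368 = 1.6591
χ² = 2.5110 + 1.8874 + 1.6783 + 2.2811 + 1.8263 + 1.3725 + 1.2205 + 1.6591 = 14.44
df = (2−1)(4−1) = 3. Since 14.44 > 11.345, reject the null hypothesis of independence at α = 0.01.

14.44; reject H₀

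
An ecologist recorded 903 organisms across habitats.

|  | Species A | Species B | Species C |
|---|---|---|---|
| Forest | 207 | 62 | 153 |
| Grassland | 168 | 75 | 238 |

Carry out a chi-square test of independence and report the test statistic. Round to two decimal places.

Row totals: 422, 481. Column totals: 375, 137, 391. Grand total N = 903.
Expected counts (row total × column total / N):
  Forest, Species A: 422×375/903 = 175.249
  Forest, Species B: 422×137/903 = 64.024
  Forest, Species C: 422×391/903 = 182.726
  Grassland, Species A: 481×375/903 = 199.751
  Grassland, Species B: 481×137/903 = 72.976
  Grassland, Species C: 481×391/903 = 208.274
Contributions (O − E)²/E:
  (207 − 175.249)²/175.249 = 5.7525
  (62 − 64.024)²/64.024 = 0.0640
  (153 − 182.726)²/182.726 = 4.8358
  (168 − 199.751)²/199.751 = 5.0469
  (75 − 72.976)²/72.976 = 0.0561
  (238 − 208.274)²/208.274 = 4.2427
χ² = 5.7525 + 0.0640 + 4.8358 + 5.0469 + 0.0561 + 4.2427 = 20.00

20.00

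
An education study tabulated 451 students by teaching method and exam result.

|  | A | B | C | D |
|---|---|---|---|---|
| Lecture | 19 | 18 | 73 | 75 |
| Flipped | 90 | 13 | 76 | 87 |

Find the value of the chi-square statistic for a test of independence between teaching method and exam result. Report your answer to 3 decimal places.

Row totals: 185, 266. Column totals: 109, 31, 149, 162. Grand total N = 451.
Expected counts (row total × column total / N):
  Lecture, A: 185×109/451 = 44.7118
  Lecture, B: 185×31/451 = 12.7162
  Lecture, C: 185×149/451 = 61.1197
  Lecture, D: 185×162/451 = 66.4523
  Flipped, A: 266×109/451 = 64.2882
  Flipped, B: 266×31/451 = 18.2838
  Flipped, C: 266×149/451 = 87.8803
  Flipped, D: 266×162/451 = 95.5477
Contributions (O − E)²/E:
  (19 − 44.7118)²/44.7118 = 14.7857
  (18 − 12.7162)²/12.7162 = 2.1955
  (73 − 61.1197)²/61.1197 = 2.3093
  (75 − 66.4523)²/66.4523 = 1.0995
  (90 − 64.2882)²/64.2882 = 10.2833
  (13 − 18.2838)²/18.2838 = 1.5270
  (76 − 87.8803)²/87.8803 = 1.6061
  (87 − 95.5477)²/95.5477 = 0.7647
χ² = 14.7857 + 2.1955 + 2.3093 + 1.0995 + 10.2833 + 1.5270 + 1.6061 + 0.7647 = 34.571

34.571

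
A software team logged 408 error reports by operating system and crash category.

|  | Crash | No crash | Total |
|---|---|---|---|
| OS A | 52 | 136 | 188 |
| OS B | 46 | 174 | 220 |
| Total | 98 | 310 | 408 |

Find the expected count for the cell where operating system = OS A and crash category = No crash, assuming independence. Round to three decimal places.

142.843

Row total (OS A) = 188; column total (No crash) = 310; grand total N = 408.
Expected count = (row total × column total) / N = 188 × 310 / 408 = 142.843.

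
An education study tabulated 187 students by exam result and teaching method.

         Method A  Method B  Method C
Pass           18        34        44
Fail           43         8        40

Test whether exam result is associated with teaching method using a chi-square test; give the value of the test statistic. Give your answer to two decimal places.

26.42

Row totals: 96, 91. Column totals: 61, 42, 84. Grand total N = 187.
Expected counts (row total × column total / N):
  Pass, Method A: 96×61/187 = 31.316
  Pass, Method B: 96×42/187 = 21.561
  Pass, Method C: 96×84/187 = 43.123
  Fail, Method A: 91×61/187 = 29.684
  Fail, Method B: 91×42/187 = 20.439
  Fail, Method C: 91×84/187 = 40.877
Contributions (O − E)²/E:
  (18 − 31.316)²/31.316 = 5.6621
  (34 − 21.561)²/21.561 = 7.1763
  (44 − 43.123)²/43.123 = 0.0178
  (43 − 29.684)²/29.684 = 5.9734
  (8 − 20.439)²/20.439 = 7.5703
  (40 − 40.877)²/40.877 = 0.0188
χ² = 5.6621 + 7.1763 + 0.0178 + 5.9734 + 7.5703 + 0.0188 = 26.42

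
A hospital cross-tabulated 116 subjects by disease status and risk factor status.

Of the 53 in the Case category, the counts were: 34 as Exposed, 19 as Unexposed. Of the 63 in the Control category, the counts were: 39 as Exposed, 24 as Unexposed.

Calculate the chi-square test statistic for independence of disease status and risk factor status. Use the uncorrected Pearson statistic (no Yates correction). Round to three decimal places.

Row totals: 53, 63. Column totals: 73, 43. Grand total N = 116.
Expected counts (row total × column total / N):
  Case, Exposed: 53×73/116 = 33.3534
  Case, Unexposed: 53×43/116 = 19.6466
  Control, Exposed: 63×73/116 = 39.6466
  Control, Unexposed: 63×43/116 = 23.3534
Contributions (O − E)²/E:
  (34 − 33.3534)²/33.3534 = 0.0125
  (19 − 19.6466)²/19.6466 = 0.0213
  (39 − 39.6466)²/39.6466 = 0.0105
  (24 − 23.3534)²/23.3534 = 0.0179
χ² = 0.0125 + 0.0213 + 0.0105 + 0.0179 = 0.062

0.062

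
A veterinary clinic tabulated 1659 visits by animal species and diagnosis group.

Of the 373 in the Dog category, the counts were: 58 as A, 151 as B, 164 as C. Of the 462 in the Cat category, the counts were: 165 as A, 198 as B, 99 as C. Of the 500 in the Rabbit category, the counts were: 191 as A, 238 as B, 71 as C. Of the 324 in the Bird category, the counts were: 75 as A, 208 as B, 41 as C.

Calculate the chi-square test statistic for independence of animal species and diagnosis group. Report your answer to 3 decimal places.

Row totals: 373, 462, 500, 324. Column totals: 489, 795, 375. Grand total N = 1659.
Expected counts (row total × column total / N):
  Dog, A: 373×489/1659 = 109.9439
  Dog, B: 373×795/1659 = 178.7432
  Dog, C: 373×375/1659 = 84.3128
  Cat, A: 462×489/1659 = 136.1772
  Cat, B: 462×795/1659 = 221.3924
  Cat, C: 462×375/1659 = 104.4304
  Rabbit, A: 500×489/1659 = 147.3779
  Rabbit, B: 500×795/1659 = 239.6022
  Rabbit, C: 500×375/1659 = 113.0199
  Bird, A: 324×489/1659 = 95.5009
  Bird, B: 324×795/1659 = 155.2622
  Bird, C: 324×375/1659 = 73.2369
Contributions (O − E)²/E:
  (58 − 109.9439)²/109.9439 = 24.5413
  (151 − 178.7432)²/178.7432 = 4.3061
  (164 − 84.3128)²/84.3128 = 75.3154
  (165 − 136.1772)²/136.1772 = 6.1005
  (198 − 221.3924)²/221.3924 = 2.4716
  (99 − 104.4304)²/104.4304 = 0.2824
  (191 − 147.3779)²/147.3779 = 12.9116
  (238 − 239.6022)²/239.6022 = 0.0107
  (71 − 113.0199)²/113.0199 = 15.6227
  (75 − 95.5009)²/95.5009 = 4.4009
  (208 − 155.2622)²/155.2622 = 17.9134
  (41 − 73.2369)²/73.2369 = 14.1898
χ² = 24.5413 + 4.3061 + 75.3154 + 6.1005 + 2.4716 + 0.2824 + 12.9116 + 0.0107 + 15.6227 + 4.4009 + 17.9134 + 14.1898 = 178.066

178.066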